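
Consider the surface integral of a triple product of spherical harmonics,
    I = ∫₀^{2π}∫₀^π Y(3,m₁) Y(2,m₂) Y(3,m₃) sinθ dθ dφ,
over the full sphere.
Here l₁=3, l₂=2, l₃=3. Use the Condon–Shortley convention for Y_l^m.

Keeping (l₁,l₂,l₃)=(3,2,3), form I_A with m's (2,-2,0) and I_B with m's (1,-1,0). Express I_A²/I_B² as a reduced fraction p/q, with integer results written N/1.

Same 3,2,3: normalisation and zero-m 3j drop out of the ratio.
A: Δ: 2! 4! 2! / 9! → 1/3780; sum: t=0:+1/24 = 1/24; 3j²(3 2 3; 2 -2 0) = Δ·Π!·Σ² = 1/21  (sign -1)
B: Δ: 2! 4! 2! / 9! → 1/3780; sum: t=0:+1/8 t=1:−1/12 = 1/24; 3j²(3 2 3; 1 -1 0) = Δ·Π!·Σ² = 1/210  (sign -1)
I_A²/I_B² = (1/21)/(1/210) = 10/1

10/1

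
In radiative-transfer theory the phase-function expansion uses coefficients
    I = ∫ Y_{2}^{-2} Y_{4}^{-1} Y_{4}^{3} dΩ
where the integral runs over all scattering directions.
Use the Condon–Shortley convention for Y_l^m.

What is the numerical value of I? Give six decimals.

Rules hold: Σm=0, L=10 even, 2≤4≤6.
N = 5·9·9 = 405
Δ = 2!·2!·6!/11! = 1/13860
Racah Σ t=0..2: t=0:+1/192 t=1:−1/36 t=2:+1/192 = -5/288
⇒ 3j(2 4 4; 0 0 0)² = 20/693, sgn -1
Racah Σ t=2..2: t=2:+1/480 = 1/480
⇒ 3j(2 4 4; -2 -1 3)² = 3/110, sgn -1
4πI² = N·(3j₀)²·(3jₘ)² = 270/847
I = +1·√(0.318772/4π) = 0.15927046

0.159270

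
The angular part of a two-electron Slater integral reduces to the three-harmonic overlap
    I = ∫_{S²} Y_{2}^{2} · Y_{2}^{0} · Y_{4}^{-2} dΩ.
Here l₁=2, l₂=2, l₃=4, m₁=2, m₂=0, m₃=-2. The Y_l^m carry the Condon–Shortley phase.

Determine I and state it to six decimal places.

0.156078

Checks pass: Σm=0; 8 even; l₃=4∈[0,4].
(2·2+1)(2·2+1)(2·4+1) = 225
Δ: 0! 4! 4! / 9! → 1/630
sum: t=0:+1/16 = 1/16
3j²(2 2 4; 0 0 0) = Δ·Π!·Σ² = 2/35  (sign +1)
sum: t=0:+1/96 = 1/96
3j²(2 2 4; 2 0 -2) = Δ·Π!·Σ² = 1/42  (sign +1)
combine: 4πI² = 225·2/35·1/42 = 15/49
take √, sign +1: I = 0.15607835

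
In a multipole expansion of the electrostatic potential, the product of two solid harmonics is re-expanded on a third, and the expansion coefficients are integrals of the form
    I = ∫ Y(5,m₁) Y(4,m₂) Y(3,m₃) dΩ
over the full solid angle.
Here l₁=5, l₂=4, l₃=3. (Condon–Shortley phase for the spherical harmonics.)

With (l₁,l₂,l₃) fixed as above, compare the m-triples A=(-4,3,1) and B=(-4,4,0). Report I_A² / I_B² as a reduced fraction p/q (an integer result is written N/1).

Shared (l₁,l₂,l₃)=(5,4,3): N and (l;000)² cancel in I_A²/I_B².
A: Δ = 6!·4!·2!/13! = 1/180180; Racah Σ t=5..6: t=5:−1/5760 t=6:+1/4320 = 1/17280; ⇒ 3j(5 4 3; -4 3 1)² = 7/4290, sgn +1
B: Δ = 6!·4!·2!/13! = 1/180180; Racah Σ t=6..6: t=6:+1/8640 = 1/8640; ⇒ 3j(5 4 3; -4 4 0)² = 28/715, sgn -1
I_A²/I_B² = (7/4290)/(28/715) = 1/24

1/24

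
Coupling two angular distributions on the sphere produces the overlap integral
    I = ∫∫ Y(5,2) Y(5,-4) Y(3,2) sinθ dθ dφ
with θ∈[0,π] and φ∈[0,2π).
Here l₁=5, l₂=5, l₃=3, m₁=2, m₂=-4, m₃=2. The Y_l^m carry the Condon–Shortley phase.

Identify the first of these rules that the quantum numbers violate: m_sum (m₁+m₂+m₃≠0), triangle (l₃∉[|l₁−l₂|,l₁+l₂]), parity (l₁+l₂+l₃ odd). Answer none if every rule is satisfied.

azimuthal sum: 2 − 4 + 2 = 0  ✓
0 ≤ 3 ≤ 10 (triangle on l)  ✓
L = 5 + 5 + 3 = 13 (odd)  ✗

parity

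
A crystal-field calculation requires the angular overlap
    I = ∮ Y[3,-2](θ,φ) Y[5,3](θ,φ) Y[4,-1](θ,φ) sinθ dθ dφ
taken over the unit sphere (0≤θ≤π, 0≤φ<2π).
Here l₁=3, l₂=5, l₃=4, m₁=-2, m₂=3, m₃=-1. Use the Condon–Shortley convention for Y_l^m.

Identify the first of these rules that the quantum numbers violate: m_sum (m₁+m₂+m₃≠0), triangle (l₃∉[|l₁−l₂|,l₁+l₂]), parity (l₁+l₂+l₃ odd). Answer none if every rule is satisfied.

none

m₁+m₂+m₃ = -2 + 3 − 1 = 0  ✓
triangle: |3−5|=2 ≤ l₃=4 ≤ 3+5=8  ✓
parity: l₁+l₂+l₃ = 12 is even  ✓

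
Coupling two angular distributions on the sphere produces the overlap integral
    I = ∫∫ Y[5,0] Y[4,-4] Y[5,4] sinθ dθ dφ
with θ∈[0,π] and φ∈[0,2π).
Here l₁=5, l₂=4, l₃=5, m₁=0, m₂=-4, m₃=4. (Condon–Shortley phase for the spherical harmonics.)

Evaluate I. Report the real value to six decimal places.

Checks pass: Σm=0; 14 even; l₃=5∈[1,9].
(2·5+1)(2·4+1)(2·5+1) = 1089
Δ: 4! 6! 4! / 15! → 1/3153150
sum: t=0:+1/69120 t=1:−1/1728 t=2:+1/576 t=3:−1/1728 t=4:+1/69120 = 7/11520
3j²(5 4 5; 0 0 0) = Δ·Π!·Σ² = 2/143  (sign -1)
sum: t=0:+1/69120 = 1/69120
3j²(5 4 5; 0 -4 4) = Δ·Π!·Σ² = 2/143  (sign -1)
combine: 4πI² = 1089·2/143·2/143 = 36/169
take √, sign +1: I = 0.13019760

0.130198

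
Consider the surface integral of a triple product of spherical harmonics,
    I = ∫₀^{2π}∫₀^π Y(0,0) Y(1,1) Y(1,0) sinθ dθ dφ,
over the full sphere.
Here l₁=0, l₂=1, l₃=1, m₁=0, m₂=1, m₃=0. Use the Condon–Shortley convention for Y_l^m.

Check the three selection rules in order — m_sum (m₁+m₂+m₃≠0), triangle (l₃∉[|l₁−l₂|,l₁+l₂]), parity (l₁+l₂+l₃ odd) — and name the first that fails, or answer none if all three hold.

m_sum

Σmᵢ = 1  ✗
l₃∈[|l₁−l₂|,l₁+l₂]=[1,1], have l₃=1
Σlᵢ = 2 ⇒ even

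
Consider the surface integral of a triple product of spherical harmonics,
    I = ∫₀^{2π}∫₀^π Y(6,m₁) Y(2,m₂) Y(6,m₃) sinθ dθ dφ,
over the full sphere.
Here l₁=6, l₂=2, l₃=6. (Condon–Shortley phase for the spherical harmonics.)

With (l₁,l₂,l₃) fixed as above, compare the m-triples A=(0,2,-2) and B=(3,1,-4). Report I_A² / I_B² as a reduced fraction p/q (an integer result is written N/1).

l's match ⇒ only the (l;m) 3-j factors differ between A and B.
A: triangle coeff Δ(6,2,6) = 1/90090; Σ_t [2,2]: t=2:+1/69120 = 1/69120; (3j)²=4/143 [(6 2 6; 0 2 -2)], sign=+1
B: triangle coeff Δ(6,2,6) = 1/90090; Σ_t [1,2]: t=1:−1/161280 t=2:+1/725760 = -1/207360; (3j)²=7/286 [(6 2 6; 3 1 -4)], sign=-1
I_A²/I_B² = (4/143)/(7/286) = 8/7

8/7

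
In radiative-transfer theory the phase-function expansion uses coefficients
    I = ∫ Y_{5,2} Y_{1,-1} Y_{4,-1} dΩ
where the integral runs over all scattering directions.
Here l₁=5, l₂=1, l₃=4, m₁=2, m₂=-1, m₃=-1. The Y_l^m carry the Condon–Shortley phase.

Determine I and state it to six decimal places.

0.225034

Checks pass: Σm=0; 10 even; l₃=4∈[4,6].
(2·5+1)(2·1+1)(2·4+1) = 297
Δ: 2! 8! 0! / 11! → 1/495
sum: t=1:−1/576 = -1/576
3j²(5 1 4; 0 0 0) = Δ·Π!·Σ² = 5/99  (sign -1)
sum: t=0:+1/1440 = 1/1440
3j²(5 1 4; 2 -1 -1) = Δ·Π!·Σ² = 7/165  (sign -1)
combine: 4πI² = 297·5/99·7/165 = 7/11
take √, sign +1: I = 0.22503380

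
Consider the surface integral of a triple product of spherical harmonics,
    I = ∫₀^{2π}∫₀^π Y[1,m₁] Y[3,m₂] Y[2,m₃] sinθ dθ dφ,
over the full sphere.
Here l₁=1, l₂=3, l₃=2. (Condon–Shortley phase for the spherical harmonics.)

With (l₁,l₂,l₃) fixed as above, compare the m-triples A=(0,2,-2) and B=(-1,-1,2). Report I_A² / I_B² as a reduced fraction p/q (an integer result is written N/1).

l's match ⇒ only the (l;m) 3-j factors differ between A and B.
A: triangle coeff Δ(1,3,2) = 1/105; Σ_t [1,1]: t=1:−1/24 = -1/24; (3j)²=1/21 [(1 3 2; 0 2 -2)], sign=-1
B: triangle coeff Δ(1,3,2) = 1/105; Σ_t [2,2]: t=2:+1/48 = 1/48; (3j)²=1/105 [(1 3 2; -1 -1 2)], sign=+1
I_A²/I_B² = (1/21)/(1/105) = 5/1

5/1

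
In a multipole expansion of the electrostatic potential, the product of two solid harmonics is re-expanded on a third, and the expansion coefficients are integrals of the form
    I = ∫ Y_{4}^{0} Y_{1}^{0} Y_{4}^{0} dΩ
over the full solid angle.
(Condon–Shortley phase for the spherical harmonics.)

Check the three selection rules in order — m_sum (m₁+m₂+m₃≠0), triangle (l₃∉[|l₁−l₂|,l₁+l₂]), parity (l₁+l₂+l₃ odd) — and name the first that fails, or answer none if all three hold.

azimuthal sum: 0 + 0 + 0 = 0  ✓
3 ≤ 4 ≤ 5 (triangle on l)  ✓
L = 4 + 1 + 4 = 9 (odd)  ✗

parity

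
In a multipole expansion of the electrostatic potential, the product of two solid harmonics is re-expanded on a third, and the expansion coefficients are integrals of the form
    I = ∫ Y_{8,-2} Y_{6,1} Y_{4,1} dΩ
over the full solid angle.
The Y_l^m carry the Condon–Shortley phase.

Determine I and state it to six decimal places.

m-sum 0 ✓  L=18 even ✓  2≤4≤14 ✓
Π(2lᵢ+1) = 17×13×9 = 1989
triangle coeff Δ(8,6,4) = 1/23279256
Σ_t [4,6]: t=4:+1/1658880 t=5:−1/518400 t=6:+1/1658880 = -1/1382400
(3j)²=504/46189 [(8 6 4; 0 0 0)], sign=-1
Σ_t [5,7]: t=5:−1/3456000 t=6:+1/829440 t=7:−1/2177280 = 199/435456000
(3j)²=39601/3879876 [(8 6 4; -2 1 1)], sign=-1
⇒ 4πI² = 2138454/9653501
I = (+1)√(2138454/9653501/(4π)) = 0.13277081

0.132771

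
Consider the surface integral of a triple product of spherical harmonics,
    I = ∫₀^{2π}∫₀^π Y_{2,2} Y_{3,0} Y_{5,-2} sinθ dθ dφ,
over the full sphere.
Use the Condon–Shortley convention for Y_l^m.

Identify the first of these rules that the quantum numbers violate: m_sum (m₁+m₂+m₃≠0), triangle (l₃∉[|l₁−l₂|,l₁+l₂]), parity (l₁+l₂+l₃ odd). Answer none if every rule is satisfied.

none

Σmᵢ = 0  ✓
l₃∈[|l₁−l₂|,l₁+l₂]=[1,5], have l₃=5  ✓
Σlᵢ = 10 ⇒ even  ✓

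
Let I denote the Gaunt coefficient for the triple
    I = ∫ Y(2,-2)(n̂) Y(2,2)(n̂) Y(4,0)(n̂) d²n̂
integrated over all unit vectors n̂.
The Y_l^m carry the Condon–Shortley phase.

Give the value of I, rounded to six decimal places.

0.040299

Rules hold: Σm=0, L=8 even, 0≤4≤4.
N = 5·5·9 = 225
Δ = 0!·4!·4!/9! = 1/630
Racah Σ t=0..0: t=0:+1/16 = 1/16
⇒ 3j(2 2 4; 0 0 0)² = 2/35, sgn +1
Racah Σ t=0..0: t=0:+1/576 = 1/576
⇒ 3j(2 2 4; -2 2 0)² = 1/630, sgn +1
4πI² = N·(3j₀)²·(3jₘ)² = 1/49
I = +1·√(0.0204082/4π) = 0.04029926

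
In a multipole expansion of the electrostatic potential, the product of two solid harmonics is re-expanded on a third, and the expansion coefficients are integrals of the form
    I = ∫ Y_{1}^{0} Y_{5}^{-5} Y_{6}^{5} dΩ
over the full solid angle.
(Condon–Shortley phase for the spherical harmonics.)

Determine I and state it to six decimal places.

-0.135514

m-sum 0 ✓  L=12 even ✓  4≤6≤6 ✓
Π(2lᵢ+1) = 3×11×13 = 429
triangle coeff Δ(1,5,6) = 1/858
Σ_t [0,0]: t=0:+1/14400 = 1/14400
(3j)²=6/143 [(1 5 6; 0 0 0)], sign=+1
Σ_t [0,0]: t=0:+1/3628800 = 1/3628800
(3j)²=1/78 [(1 5 6; 0 -5 5)], sign=-1
⇒ 4πI² = 3/13
I = (-1)√(3/13/(4π)) = -0.13551395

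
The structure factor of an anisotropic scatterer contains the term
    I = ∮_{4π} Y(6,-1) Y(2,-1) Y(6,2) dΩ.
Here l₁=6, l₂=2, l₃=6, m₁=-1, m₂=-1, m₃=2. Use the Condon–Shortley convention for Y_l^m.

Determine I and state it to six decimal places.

0.088837

Checks pass: Σm=0; 14 even; l₃=6∈[4,8].
(2·6+1)(2·2+1)(2·6+1) = 845
Δ: 2! 10! 2! / 15! → 1/90090
sum: t=0:+1/69120 t=1:−1/14400 t=2:+1/69120 = -7/172800
3j²(6 2 6; 0 0 0) = Δ·Π!·Σ² = 14/715  (sign -1)
sum: t=0:+1/60480 t=1:−1/34560 = -1/80640
3j²(6 2 6; -1 -1 2) = Δ·Π!·Σ² = 6/1001  (sign -1)
combine: 4πI² = 845·14/715·6/1001 = 12/121
take √, sign +1: I = 0.08883682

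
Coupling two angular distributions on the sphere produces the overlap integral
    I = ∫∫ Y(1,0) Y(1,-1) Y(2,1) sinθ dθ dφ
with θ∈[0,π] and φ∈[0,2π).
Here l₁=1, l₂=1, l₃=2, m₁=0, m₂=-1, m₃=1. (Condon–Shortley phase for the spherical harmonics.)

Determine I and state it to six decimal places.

-0.218510

m-sum 0 ✓  L=4 even ✓  0≤2≤2 ✓
Π(2lᵢ+1) = 3×3×5 = 45
triangle coeff Δ(1,1,2) = 1/30
Σ_t [0,0]: t=0:+1/1 = 1/1
(3j)²=2/15 [(1 1 2; 0 0 0)], sign=+1
Σ_t [0,0]: t=0:+1/2 = 1/2
(3j)²=1/10 [(1 1 2; 0 -1 1)], sign=-1
⇒ 4πI² = 3/5
I = (-1)√(3/5/(4π)) = -0.21850969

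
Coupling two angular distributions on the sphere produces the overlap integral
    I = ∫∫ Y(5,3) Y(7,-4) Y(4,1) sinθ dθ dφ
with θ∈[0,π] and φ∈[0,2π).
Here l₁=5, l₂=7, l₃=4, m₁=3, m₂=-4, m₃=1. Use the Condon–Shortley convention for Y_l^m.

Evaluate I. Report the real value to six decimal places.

m-sum 0 ✓  L=16 even ✓  2≤4≤12 ✓
Π(2lᵢ+1) = 11×15×9 = 1485
triangle coeff Δ(5,7,4) = 1/6126120
Σ_t [3,5]: t=3:−1/69120 t=4:+1/20736 t=5:−1/69120 = 1/51840
(3j)²=280/21879 [(5 7 4; 0 0 0)], sign=+1
Σ_t [0,2]: t=0:+1/2903040 t=1:−1/241920 t=2:+1/345600 = -13/14515200
(3j)²=13/7140 [(5 7 4; 3 -4 1)], sign=+1
⇒ 4πI² = 10/289
I = (+1)√(10/289/(4π)) = 0.05247424

0.052474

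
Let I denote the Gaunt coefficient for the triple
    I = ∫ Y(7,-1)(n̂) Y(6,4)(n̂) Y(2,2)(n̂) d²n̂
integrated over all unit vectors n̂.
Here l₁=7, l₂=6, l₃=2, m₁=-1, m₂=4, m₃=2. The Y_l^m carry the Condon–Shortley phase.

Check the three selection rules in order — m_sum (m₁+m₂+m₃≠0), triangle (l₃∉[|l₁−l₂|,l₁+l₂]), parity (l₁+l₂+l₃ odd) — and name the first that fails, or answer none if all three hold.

m_sum

m₁+m₂+m₃ = -1 + 4 + 2 = 5  ✗
triangle: |7−6|=1 ≤ l₃=2 ≤ 7+6=13
parity: l₁+l₂+l₃ = 15 is odd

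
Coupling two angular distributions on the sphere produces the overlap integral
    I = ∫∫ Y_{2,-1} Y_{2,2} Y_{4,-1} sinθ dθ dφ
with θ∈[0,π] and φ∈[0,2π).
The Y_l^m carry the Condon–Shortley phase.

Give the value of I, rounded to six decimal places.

-0.090112

Checks pass: Σm=0; 8 even; l₃=4∈[0,4].
(2·2+1)(2·2+1)(2·4+1) = 225
Δ: 0! 4! 4! / 9! → 1/630
sum: t=0:+1/16 = 1/16
3j²(2 2 4; 0 0 0) = Δ·Π!·Σ² = 2/35  (sign +1)
sum: t=0:+1/144 = 1/144
3j²(2 2 4; -1 2 -1) = Δ·Π!·Σ² = 1/126  (sign -1)
combine: 4πI² = 225·2/35·1/126 = 5/49
take √, sign -1: I = -0.09011188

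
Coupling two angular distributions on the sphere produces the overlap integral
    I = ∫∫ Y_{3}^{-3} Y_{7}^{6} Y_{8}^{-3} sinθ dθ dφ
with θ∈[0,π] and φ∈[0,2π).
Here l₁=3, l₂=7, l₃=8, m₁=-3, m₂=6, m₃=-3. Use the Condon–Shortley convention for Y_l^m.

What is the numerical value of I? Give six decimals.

0.043419

Rules hold: Σm=0, L=18 even, 4≤8≤10.
N = 7·15·17 = 1785
Δ = 2!·4!·12!/19! = 1/5290740
Racah Σ t=0..2: t=0:+1/7257600 t=1:−1/2073600 t=2:+1/7257600 = -1/4838400
⇒ 3j(3 7 8; 0 0 0)² = 252/20995, sgn -1
Racah Σ t=2..2: t=2:+1/1916006400 = 1/1916006400
⇒ 3j(3 7 8; -3 6 -3)² = 5/4522, sgn -1
4πI² = N·(3j₀)²·(3jₘ)² = 1890/79781
I = +1·√(0.0236899/4π) = 0.04341864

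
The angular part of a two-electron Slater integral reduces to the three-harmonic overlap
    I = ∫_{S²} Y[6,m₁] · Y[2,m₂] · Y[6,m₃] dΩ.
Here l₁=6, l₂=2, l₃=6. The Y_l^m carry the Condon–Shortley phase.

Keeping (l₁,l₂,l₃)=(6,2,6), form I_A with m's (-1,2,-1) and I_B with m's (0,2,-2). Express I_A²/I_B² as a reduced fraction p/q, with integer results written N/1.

l's match ⇒ only the (l;m) 3-j factors differ between A and B.
A: triangle coeff Δ(6,2,6) = 1/90090; Σ_t [2,2]: t=2:+1/57600 = 1/57600; (3j)²=21/715 [(6 2 6; -1 2 -1)], sign=-1
B: triangle coeff Δ(6,2,6) = 1/90090; Σ_t [2,2]: t=2:+1/69120 = 1/69120; (3j)²=4/143 [(6 2 6; 0 2 -2)], sign=+1
I_A²/I_B² = (21/715)/(4/143) = 21/20

21/20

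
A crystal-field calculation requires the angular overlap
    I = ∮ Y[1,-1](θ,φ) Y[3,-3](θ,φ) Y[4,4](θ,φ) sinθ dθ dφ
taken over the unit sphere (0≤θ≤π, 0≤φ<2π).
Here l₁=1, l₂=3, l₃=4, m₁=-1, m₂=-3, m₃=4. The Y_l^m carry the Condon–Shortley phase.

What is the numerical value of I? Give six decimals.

0.325735

m-sum 0 ✓  L=8 even ✓  2≤4≤4 ✓
Π(2lᵢ+1) = 3×7×9 = 189
triangle coeff Δ(1,3,4) = 1/252
Σ_t [0,0]: t=0:+1/36 = 1/36
(3j)²=4/63 [(1 3 4; 0 0 0)], sign=+1
Σ_t [0,0]: t=0:+1/1440 = 1/1440
(3j)²=1/9 [(1 3 4; -1 -3 4)], sign=+1
⇒ 4πI² = 4/3
I = (+1)√(4/3/(4π)) = 0.32573501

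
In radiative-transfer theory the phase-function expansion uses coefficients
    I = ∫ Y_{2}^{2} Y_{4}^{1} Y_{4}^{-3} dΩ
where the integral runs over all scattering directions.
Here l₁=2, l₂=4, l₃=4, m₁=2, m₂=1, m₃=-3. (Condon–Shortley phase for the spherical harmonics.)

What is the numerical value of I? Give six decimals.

Rules hold: Σm=0, L=10 even, 2≤4≤6.
N = 5·9·9 = 405
Δ = 2!·2!·6!/11! = 1/13860
Racah Σ t=0..2: t=0:+1/192 t=1:−1/36 t=2:+1/192 = -5/288
⇒ 3j(2 4 4; 0 0 0)² = 20/693, sgn -1
Racah Σ t=0..0: t=0:+1/480 = 1/480
⇒ 3j(2 4 4; 2 1 -3)² = 3/110, sgn -1
4πI² = N·(3j₀)²·(3jₘ)² = 270/847
I = +1·√(0.318772/4π) = 0.15927046

0.159270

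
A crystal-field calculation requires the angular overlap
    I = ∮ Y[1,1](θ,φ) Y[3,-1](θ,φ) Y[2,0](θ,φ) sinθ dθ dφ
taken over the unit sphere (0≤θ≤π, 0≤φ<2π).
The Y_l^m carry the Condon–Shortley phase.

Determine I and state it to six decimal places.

Rules hold: Σm=0, L=6 even, 2≤2≤4.
N = 3·7·5 = 105
Δ = 2!·0!·4!/7! = 1/105
Racah Σ t=1..1: t=1:−1/4 = -1/4
⇒ 3j(1 3 2; 0 0 0)² = 3/35, sgn -1
Racah Σ t=0..0: t=0:+1/8 = 1/8
⇒ 3j(1 3 2; 1 -1 0)² = 2/35, sgn +1
4πI² = N·(3j₀)²·(3jₘ)² = 18/35
I = -1·√(0.514286/4π) = -0.20230066

-0.202301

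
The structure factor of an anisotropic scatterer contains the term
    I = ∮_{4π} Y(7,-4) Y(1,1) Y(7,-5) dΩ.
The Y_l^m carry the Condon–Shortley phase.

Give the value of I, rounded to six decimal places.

m-sum = -4 + 1 − 5 = -8 ≠ 0 ⇒ I = 0

0.000000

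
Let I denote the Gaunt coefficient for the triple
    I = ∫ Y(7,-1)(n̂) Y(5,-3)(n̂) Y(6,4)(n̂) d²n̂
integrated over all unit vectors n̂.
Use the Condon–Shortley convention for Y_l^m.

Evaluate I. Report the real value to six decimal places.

-0.130527

m-sum 0 ✓  L=18 even ✓  2≤6≤12 ✓
Π(2lᵢ+1) = 15×11×13 = 2145
triangle coeff Δ(7,5,6) = 1/174594420
Σ_t [1,5]: t=1:−1/4147200 t=2:+1/207360 t=3:−1/82944 t=4:+1/207360 t=5:−1/4147200 = -1/345600
(3j)²=420/46189 [(7 5 6; 0 0 0)], sign=-1
Σ_t [0,2]: t=0:+1/116121600 t=1:−1/3628800 t=2:+1/1658880 = 13/38707200
(3j)²=39/3553 [(7 5 6; -1 -3 4)], sign=+1
⇒ 4πI² = 245700/1147619
I = (-1)√(245700/1147619/(4π)) = -0.13052653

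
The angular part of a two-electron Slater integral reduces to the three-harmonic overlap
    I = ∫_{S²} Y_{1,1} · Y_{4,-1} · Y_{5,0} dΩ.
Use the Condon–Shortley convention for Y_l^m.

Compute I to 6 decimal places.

Rules hold: Σm=0, L=10 even, 3≤5≤5.
N = 3·9·11 = 297
Δ = 0!·2!·8!/11! = 1/495
Racah Σ t=0..0: t=0:+1/576 = 1/576
⇒ 3j(1 4 5; 0 0 0)² = 5/99, sgn -1
Racah Σ t=0..0: t=0:+1/1440 = 1/1440
⇒ 3j(1 4 5; 1 -1 0)² = 2/99, sgn -1
4πI² = N·(3j₀)²·(3jₘ)² = 10/33
I = +1·√(0.30303/4π) = 0.15528807

0.155288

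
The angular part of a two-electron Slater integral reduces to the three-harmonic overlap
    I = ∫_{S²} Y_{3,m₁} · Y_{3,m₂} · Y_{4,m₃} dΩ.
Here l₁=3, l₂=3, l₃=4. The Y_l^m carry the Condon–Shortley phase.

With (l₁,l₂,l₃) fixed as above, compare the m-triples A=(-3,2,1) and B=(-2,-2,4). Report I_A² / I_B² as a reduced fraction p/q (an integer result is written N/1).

l's match ⇒ only the (l;m) 3-j factors differ between A and B.
A: triangle coeff Δ(3,3,4) = 1/34650; Σ_t [2,2]: t=2:+1/288 = 1/288; (3j)²=5/231 [(3 3 4; -3 2 1)], sign=-1
B: triangle coeff Δ(3,3,4) = 1/34650; Σ_t [1,1]: t=1:−1/576 = -1/576; (3j)²=5/99 [(3 3 4; -2 -2 4)], sign=-1
I_A²/I_B² = (5/231)/(5/99) = 3/7

3/7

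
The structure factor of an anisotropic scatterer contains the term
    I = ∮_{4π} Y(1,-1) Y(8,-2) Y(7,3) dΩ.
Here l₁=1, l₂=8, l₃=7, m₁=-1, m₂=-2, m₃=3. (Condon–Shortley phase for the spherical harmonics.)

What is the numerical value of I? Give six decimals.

0.118504

m-sum 0 ✓  L=16 even ✓  7≤7≤9 ✓
Π(2lᵢ+1) = 3×17×15 = 765
triangle coeff Δ(1,8,7) = 1/2040
Σ_t [1,1]: t=1:−1/25401600 = -1/25401600
(3j)²=8/255 [(1 8 7; 0 0 0)], sign=+1
Σ_t [2,2]: t=2:+1/174182400 = 1/174182400
(3j)²=1/136 [(1 8 7; -1 -2 3)], sign=+1
⇒ 4πI² = 3/17
I = (+1)√(3/17/(4π)) = 0.11850352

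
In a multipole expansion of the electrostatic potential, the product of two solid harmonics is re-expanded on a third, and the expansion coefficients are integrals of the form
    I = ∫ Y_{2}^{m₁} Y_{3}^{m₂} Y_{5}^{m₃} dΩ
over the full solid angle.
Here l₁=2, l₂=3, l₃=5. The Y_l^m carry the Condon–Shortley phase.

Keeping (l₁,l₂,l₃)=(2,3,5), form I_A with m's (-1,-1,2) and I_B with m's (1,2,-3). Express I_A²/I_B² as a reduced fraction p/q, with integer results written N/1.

l's match ⇒ only the (l;m) 3-j factors differ between A and B.
A: triangle coeff Δ(2,3,5) = 1/2310; Σ_t [0,0]: t=0:+1/288 = 1/288; (3j)²=1/22 [(2 3 5; -1 -1 2)], sign=-1
B: triangle coeff Δ(2,3,5) = 1/2310; Σ_t [0,0]: t=0:+1/720 = 1/720; (3j)²=8/165 [(2 3 5; 1 2 -3)], sign=+1
I_A²/I_B² = (1/22)/(8/165) = 15/16

15/16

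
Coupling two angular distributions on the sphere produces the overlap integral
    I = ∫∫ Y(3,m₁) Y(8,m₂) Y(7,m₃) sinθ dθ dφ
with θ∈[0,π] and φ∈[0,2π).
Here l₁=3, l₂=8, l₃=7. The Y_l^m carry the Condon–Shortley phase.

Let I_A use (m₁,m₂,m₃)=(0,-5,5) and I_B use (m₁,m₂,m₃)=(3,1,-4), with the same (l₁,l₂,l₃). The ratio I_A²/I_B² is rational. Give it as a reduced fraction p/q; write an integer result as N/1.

Shared (l₁,l₂,l₃)=(3,8,7): N and (l;000)² cancel in I_A²/I_B².
A: Δ = 4!·2!·12!/19! = 1/5290740; Racah Σ t=1..3: t=1:−1/87091200 t=2:+1/159667200 t=3:−1/5748019200 = -31/5748019200; ⇒ 3j(3 8 7; 0 -5 5)² = 961/135660, sgn -1
B: Δ = 4!·2!·12!/19! = 1/5290740; Racah Σ t=0..0: t=0:+1/104509440 = 1/104509440; ⇒ 3j(3 8 7; 3 1 -4)² = 275/50388, sgn -1
I_A²/I_B² = (961/135660)/(275/50388) = 12493/9625

12493/9625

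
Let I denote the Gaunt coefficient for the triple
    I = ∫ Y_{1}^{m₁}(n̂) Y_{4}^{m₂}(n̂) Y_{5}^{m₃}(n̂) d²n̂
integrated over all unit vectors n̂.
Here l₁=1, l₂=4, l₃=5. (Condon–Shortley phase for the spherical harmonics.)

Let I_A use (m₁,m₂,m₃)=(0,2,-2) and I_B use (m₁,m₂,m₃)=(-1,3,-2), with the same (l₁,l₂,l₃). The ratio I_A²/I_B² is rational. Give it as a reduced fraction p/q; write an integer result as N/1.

Shared (l₁,l₂,l₃)=(1,4,5): N and (l;000)² cancel in I_A²/I_B².
A: Δ = 0!·2!·8!/11! = 1/495; Racah Σ t=0..0: t=0:+1/1440 = 1/1440; ⇒ 3j(1 4 5; 0 2 -2)² = 7/165, sgn -1
B: Δ = 0!·2!·8!/11! = 1/495; Racah Σ t=0..0: t=0:+1/10080 = 1/10080; ⇒ 3j(1 4 5; -1 3 -2)² = 1/165, sgn -1
I_A²/I_B² = (7/165)/(1/165) = 7/1

7/1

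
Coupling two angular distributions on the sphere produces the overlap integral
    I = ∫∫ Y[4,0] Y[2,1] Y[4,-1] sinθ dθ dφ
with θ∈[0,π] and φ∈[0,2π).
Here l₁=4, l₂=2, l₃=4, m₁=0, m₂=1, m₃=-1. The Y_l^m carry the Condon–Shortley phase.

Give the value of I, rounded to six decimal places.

-0.044869

Rules hold: Σm=0, L=10 even, 2≤4≤6.
N = 9·5·9 = 405
Δ = 2!·6!·2!/11! = 1/13860
Racah Σ t=0..2: t=0:+1/192 t=1:−1/36 t=2:+1/192 = -5/288
⇒ 3j(4 2 4; 0 0 0)² = 20/693, sgn -1
Racah Σ t=1..2: t=1:−1/72 t=2:+1/96 = -1/288
⇒ 3j(4 2 4; 0 1 -1)² = 1/462, sgn +1
4πI² = N·(3j₀)²·(3jₘ)² = 150/5929
I = -1·√(0.0252994/4π) = -0.04486937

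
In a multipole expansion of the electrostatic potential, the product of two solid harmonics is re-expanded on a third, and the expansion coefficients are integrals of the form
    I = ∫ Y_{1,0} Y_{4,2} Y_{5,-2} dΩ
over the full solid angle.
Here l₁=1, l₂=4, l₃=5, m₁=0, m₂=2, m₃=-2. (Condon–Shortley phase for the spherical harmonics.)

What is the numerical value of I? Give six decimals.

Rules hold: Σm=0, L=10 even, 3≤5≤5.
N = 3·9·11 = 297
Δ = 0!·2!·8!/11! = 1/495
Racah Σ t=0..0: t=0:+1/576 = 1/576
⇒ 3j(1 4 5; 0 0 0)² = 5/99, sgn -1
Racah Σ t=0..0: t=0:+1/1440 = 1/1440
⇒ 3j(1 4 5; 0 2 -2)² = 7/165, sgn -1
4πI² = N·(3j₀)²·(3jₘ)² = 7/11
I = +1·√(0.636364/4π) = 0.22503380

0.225034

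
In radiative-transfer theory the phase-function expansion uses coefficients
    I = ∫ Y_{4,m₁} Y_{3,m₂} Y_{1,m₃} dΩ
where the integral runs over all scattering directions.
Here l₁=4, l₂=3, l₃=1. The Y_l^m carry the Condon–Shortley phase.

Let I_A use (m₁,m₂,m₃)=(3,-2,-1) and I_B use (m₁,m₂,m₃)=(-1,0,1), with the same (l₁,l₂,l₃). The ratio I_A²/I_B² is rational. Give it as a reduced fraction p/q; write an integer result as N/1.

Same 4,3,1: normalisation and zero-m 3j drop out of the ratio.
A: Δ: 6! 2! 0! / 9! → 1/252; sum: t=1:−1/240 = -1/240; 3j²(4 3 1; 3 -2 -1) = Δ·Π!·Σ² = 1/12  (sign -1)
B: Δ: 6! 2! 0! / 9! → 1/252; sum: t=3:−1/72 = -1/72; 3j²(4 3 1; -1 0 1) = Δ·Π!·Σ² = 5/126  (sign -1)
I_A²/I_B² = (1/12)/(5/126) = 21/10

21/10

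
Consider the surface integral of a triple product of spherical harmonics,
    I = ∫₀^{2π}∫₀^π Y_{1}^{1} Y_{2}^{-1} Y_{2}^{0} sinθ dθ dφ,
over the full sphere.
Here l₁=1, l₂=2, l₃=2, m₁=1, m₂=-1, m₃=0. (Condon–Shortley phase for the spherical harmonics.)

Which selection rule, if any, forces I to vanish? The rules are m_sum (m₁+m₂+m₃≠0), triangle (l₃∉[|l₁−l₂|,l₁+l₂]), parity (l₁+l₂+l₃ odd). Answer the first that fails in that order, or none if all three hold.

m₁+m₂+m₃ = 1 − 1 + 0 = 0  ✓
triangle: |1−2|=1 ≤ l₃=2 ≤ 1+2=3  ✓
parity: l₁+l₂+l₃ = 5 is odd  ✗

parity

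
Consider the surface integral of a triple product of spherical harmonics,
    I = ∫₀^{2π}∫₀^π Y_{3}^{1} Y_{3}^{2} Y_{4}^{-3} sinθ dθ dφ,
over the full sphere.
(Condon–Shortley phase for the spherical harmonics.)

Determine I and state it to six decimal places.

Rules hold: Σm=0, L=10 even, 0≤4≤6.
N = 7·7·9 = 441
Δ = 2!·4!·4!/11! = 1/34650
Racah Σ t=0..2: t=0:+1/72 t=1:−1/16 t=2:+1/72 = -5/144
⇒ 3j(3 3 4; 0 0 0)² = 2/77, sgn -1
Racah Σ t=1..2: t=1:−1/144 t=2:+1/288 = -1/288
⇒ 3j(3 3 4; 1 2 -3)² = 1/99, sgn +1
4πI² = N·(3j₀)²·(3jₘ)² = 14/121
I = -1·√(0.115702/4π) = -0.09595473

-0.095955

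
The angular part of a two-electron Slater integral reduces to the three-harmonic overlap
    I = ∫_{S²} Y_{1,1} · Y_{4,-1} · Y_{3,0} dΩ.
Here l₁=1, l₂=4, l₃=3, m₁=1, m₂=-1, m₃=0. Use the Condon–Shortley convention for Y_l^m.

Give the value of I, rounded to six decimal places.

Checks pass: Σm=0; 8 even; l₃=3∈[3,5].
(2·1+1)(2·4+1)(2·3+1) = 189
Δ: 2! 0! 6! / 9! → 1/252
sum: t=1:−1/36 = -1/36
3j²(1 4 3; 0 0 0) = Δ·Π!·Σ² = 4/63  (sign +1)
sum: t=0:+1/72 = 1/72
3j²(1 4 3; 1 -1 0) = Δ·Π!·Σ² = 5/126  (sign -1)
combine: 4πI² = 189·4/63·5/126 = 10/21
take √, sign -1: I = -0.19466390

-0.194664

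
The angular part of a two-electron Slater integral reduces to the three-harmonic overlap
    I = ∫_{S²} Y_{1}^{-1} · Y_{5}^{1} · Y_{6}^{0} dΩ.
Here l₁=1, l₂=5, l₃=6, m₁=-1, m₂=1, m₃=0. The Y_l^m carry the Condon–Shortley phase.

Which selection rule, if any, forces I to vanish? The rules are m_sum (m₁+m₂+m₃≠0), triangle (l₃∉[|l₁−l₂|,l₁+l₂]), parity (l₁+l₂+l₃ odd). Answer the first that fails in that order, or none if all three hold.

m₁+m₂+m₃ = -1 + 1 + 0 = 0  ✓
triangle: |1−5|=4 ≤ l₃=6 ≤ 1+5=6  ✓
parity: l₁+l₂+l₃ = 12 is even  ✓

none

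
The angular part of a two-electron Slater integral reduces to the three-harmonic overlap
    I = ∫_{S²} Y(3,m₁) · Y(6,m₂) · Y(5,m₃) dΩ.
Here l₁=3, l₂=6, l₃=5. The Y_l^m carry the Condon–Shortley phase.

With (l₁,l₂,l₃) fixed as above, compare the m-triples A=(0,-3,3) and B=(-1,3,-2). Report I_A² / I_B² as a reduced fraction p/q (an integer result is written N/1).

Shared (l₁,l₂,l₃)=(3,6,5): N and (l;000)² cancel in I_A²/I_B².
A: Δ = 4!·2!·8!/15! = 1/675675; Racah Σ t=1..3: t=1:−1/17280 t=2:+1/20160 t=3:−1/483840 = -1/96768; ⇒ 3j(3 6 5; 0 -3 3)² = 1/1001, sgn -1
B: Δ = 4!·2!·8!/15! = 1/675675; Racah Σ t=2..4: t=2:+1/40320 t=3:−1/8640 t=4:+1/34560 = -1/16128; ⇒ 3j(3 6 5; -1 3 -2)² = 18/1001, sgn +1
I_A²/I_B² = (1/1001)/(18/1001) = 1/18

1/18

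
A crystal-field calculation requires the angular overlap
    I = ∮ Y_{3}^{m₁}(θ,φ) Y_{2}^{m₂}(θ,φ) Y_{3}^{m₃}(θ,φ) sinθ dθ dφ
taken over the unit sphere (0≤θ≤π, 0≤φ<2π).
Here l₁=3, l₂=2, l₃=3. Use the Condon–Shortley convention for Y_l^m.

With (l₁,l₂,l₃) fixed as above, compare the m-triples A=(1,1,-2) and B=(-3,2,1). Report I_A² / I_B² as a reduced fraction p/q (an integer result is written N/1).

Shared (l₁,l₂,l₃)=(3,2,3): N and (l;000)² cancel in I_A²/I_B².
A: Δ = 2!·4!·2!/9! = 1/3780; Racah Σ t=1..2: t=1:−1/12 t=2:+1/48 = -1/16; ⇒ 3j(3 2 3; 1 1 -2)² = 1/28, sgn +1
B: Δ = 2!·4!·2!/9! = 1/3780; Racah Σ t=2..2: t=2:+1/96 = 1/96; ⇒ 3j(3 2 3; -3 2 1)² = 1/42, sgn +1
I_A²/I_B² = (1/28)/(1/42) = 3/2

3/2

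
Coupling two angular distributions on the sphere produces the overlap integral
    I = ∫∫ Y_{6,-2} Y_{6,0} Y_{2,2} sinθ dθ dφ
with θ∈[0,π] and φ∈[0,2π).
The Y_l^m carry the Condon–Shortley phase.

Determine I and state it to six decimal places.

-0.191909

Checks pass: Σm=0; 14 even; l₃=2∈[0,12].
(2·6+1)(2·6+1)(2·2+1) = 845
Δ: 10! 2! 2! / 15! → 1/90090
sum: t=4:+1/69120 t=5:−1/14400 t=6:+1/69120 = -7/172800
3j²(6 6 2; 0 0 0) = Δ·Π!·Σ² = 14/715  (sign -1)
sum: t=6:+1/69120 = 1/69120
3j²(6 6 2; -2 0 2) = Δ·Π!·Σ² = 4/143  (sign +1)
combine: 4πI² = 845·14/715·4/143 = 56/121
take √, sign -1: I = -0.19190947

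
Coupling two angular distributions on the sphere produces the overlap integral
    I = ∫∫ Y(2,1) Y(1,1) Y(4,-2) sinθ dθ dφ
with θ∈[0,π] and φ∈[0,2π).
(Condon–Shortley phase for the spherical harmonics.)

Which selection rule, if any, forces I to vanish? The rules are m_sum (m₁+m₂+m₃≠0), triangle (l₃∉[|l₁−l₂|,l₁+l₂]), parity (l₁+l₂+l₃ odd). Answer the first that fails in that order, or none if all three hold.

m₁+m₂+m₃ = 1 + 1 − 2 = 0  ✓
triangle: |2−1|=1 ≤ l₃=4 ≤ 2+1=3  ✗
parity: l₁+l₂+l₃ = 7 is odd

triangle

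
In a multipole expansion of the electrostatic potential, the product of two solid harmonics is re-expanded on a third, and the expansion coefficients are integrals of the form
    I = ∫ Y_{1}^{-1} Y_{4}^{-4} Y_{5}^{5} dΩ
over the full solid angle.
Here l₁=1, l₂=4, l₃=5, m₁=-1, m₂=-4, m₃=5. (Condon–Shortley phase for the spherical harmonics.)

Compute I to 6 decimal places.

-0.329416

Rules hold: Σm=0, L=10 even, 3≤5≤5.
N = 3·9·11 = 297
Δ = 0!·2!·8!/11! = 1/495
Racah Σ t=0..0: t=0:+1/576 = 1/576
⇒ 3j(1 4 5; 0 0 0)² = 5/99, sgn -1
Racah Σ t=0..0: t=0:+1/80640 = 1/80640
⇒ 3j(1 4 5; -1 -4 5)² = 1/11, sgn +1
4πI² = N·(3j₀)²·(3jₘ)² = 15/11
I = -1·√(1.36364/4π) = -0.32941575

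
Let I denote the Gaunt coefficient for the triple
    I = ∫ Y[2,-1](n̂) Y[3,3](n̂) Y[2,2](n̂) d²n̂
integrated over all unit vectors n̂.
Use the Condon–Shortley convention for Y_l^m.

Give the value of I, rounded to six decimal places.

Σmᵢ = 4 ≠ 0, so the φ-integral vanishes; I = 0

0.000000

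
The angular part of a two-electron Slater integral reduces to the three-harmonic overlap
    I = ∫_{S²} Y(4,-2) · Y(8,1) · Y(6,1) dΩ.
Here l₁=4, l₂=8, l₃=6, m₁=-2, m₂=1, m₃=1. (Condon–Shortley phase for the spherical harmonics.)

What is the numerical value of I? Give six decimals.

m-sum 0 ✓  L=18 even ✓  4≤6≤12 ✓
Π(2lᵢ+1) = 9×17×13 = 1989
triangle coeff Δ(4,8,6) = 1/23279256
Σ_t [2,4]: t=2:+1/1658880 t=3:−1/518400 t=4:+1/1658880 = -1/1382400
(3j)²=504/46189 [(4 8 6; 0 0 0)], sign=-1
Σ_t [4,6]: t=4:+1/1382400 t=5:−1/2073600 t=6:+1/43545600 = 23/87091200
(3j)²=2645/554268 [(4 8 6; -2 1 1)], sign=-1
⇒ 4πI² = 999810/9653501
I = (+1)√(999810/9653501/(4π)) = 0.09078443

0.090784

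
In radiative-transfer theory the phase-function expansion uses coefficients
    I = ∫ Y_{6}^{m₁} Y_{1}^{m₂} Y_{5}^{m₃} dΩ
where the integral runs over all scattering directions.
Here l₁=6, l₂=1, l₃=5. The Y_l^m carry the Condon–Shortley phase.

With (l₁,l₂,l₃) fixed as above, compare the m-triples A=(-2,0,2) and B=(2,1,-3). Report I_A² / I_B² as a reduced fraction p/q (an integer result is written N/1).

Same 6,1,5: normalisation and zero-m 3j drop out of the ratio.
A: Δ: 2! 10! 0! / 13! → 1/858; sum: t=1:−1/30240 = -1/30240; 3j²(6 1 5; -2 0 2) = Δ·Π!·Σ² = 16/429  (sign +1)
B: Δ: 2! 10! 0! / 13! → 1/858; sum: t=2:+1/161280 = 1/161280; 3j²(6 1 5; 2 1 -3) = Δ·Π!·Σ² = 1/143  (sign +1)
I_A²/I_B² = (16/429)/(1/143) = 16/3

16/3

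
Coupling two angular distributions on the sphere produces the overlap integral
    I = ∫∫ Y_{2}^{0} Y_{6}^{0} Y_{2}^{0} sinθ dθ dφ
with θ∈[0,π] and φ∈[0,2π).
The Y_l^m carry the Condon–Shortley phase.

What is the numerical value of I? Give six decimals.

triangle: need 4≤l₃≤8, have 2; I=0

0.000000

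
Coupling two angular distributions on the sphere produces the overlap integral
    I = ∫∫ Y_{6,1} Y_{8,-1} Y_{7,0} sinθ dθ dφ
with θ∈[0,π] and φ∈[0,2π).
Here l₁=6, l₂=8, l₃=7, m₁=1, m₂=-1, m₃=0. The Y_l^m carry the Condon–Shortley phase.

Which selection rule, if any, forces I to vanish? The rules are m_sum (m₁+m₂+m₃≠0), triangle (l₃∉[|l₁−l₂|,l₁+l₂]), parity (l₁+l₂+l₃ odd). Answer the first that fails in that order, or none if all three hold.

parity

m₁+m₂+m₃ = 1 − 1 + 0 = 0  ✓
triangle: |6−8|=2 ≤ l₃=7 ≤ 6+8=14  ✓
parity: l₁+l₂+l₃ = 21 is odd  ✗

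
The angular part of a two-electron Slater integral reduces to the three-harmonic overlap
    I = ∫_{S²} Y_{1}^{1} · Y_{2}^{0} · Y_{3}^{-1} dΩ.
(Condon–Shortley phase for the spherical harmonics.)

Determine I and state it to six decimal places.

Checks pass: Σm=0; 6 even; l₃=3∈[1,3].
(2·1+1)(2·2+1)(2·3+1) = 105
Δ: 0! 2! 4! / 7! → 1/105
sum: t=0:+1/4 = 1/4
3j²(1 2 3; 0 0 0) = Δ·Π!·Σ² = 3/35  (sign -1)
sum: t=0:+1/8 = 1/8
3j²(1 2 3; 1 0 -1) = Δ·Π!·Σ² = 2/35  (sign +1)
combine: 4πI² = 105·3/35·2/35 = 18/35
take √, sign -1: I = -0.20230066

-0.202301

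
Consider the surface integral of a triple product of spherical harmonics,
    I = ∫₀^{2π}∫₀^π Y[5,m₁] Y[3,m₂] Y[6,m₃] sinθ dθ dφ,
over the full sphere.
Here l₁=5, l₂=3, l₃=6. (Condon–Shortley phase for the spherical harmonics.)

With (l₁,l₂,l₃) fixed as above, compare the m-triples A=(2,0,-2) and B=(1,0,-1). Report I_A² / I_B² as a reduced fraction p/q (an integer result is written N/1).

8/35

Shared (l₁,l₂,l₃)=(5,3,6): N and (l;000)² cancel in I_A²/I_B².
A: Δ = 2!·8!·4!/15! = 1/675675; Racah Σ t=0..2: t=0:+1/8640 t=1:−1/5760 t=2:+1/60480 = -1/24192; ⇒ 3j(5 3 6; 2 0 -2)² = 8/3003, sgn -1
B: Δ = 2!·8!·4!/15! = 1/675675; Racah Σ t=0..2: t=0:+1/6912 t=1:−1/2880 t=2:+1/17280 = -1/6912; ⇒ 3j(5 3 6; 1 0 -1)² = 5/429, sgn +1
I_A²/I_B² = (8/3003)/(5/429) = 8/35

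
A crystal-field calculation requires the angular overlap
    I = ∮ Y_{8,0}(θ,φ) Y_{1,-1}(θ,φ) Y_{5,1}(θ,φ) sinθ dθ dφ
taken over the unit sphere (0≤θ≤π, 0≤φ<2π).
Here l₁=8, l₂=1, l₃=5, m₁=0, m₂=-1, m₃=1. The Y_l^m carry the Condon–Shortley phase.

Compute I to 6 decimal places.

0.000000

l₃=5 ∉ [7,9] — triangle fails ⇒ I = 0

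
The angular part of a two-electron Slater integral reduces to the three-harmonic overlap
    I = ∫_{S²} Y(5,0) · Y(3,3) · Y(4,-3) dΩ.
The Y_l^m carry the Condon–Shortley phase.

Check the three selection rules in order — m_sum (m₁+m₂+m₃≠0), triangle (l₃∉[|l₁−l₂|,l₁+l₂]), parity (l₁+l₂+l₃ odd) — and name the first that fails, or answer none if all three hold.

none

m₁+m₂+m₃ = 0 + 3 − 3 = 0  ✓
triangle: |5−3|=2 ≤ l₃=4 ≤ 5+3=8  ✓
parity: l₁+l₂+l₃ = 12 is even  ✓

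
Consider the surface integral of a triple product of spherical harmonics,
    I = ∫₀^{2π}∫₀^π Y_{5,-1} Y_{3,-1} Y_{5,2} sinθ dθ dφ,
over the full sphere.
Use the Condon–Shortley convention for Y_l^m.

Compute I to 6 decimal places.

Σlᵢ=13 odd — θ-integrand is odd under cosθ→−cosθ; I=0

0.000000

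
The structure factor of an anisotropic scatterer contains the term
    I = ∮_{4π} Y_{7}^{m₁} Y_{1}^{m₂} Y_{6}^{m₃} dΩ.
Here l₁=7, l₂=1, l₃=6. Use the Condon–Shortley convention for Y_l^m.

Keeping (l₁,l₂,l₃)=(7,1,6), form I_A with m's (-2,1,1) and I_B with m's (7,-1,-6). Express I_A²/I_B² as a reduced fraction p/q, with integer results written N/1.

36/91

Shared (l₁,l₂,l₃)=(7,1,6): N and (l;000)² cancel in I_A²/I_B².
A: Δ = 2!·12!·0!/15! = 1/1365; Racah Σ t=2..2: t=2:+1/1209600 = 1/1209600; ⇒ 3j(7 1 6; -2 1 1)² = 12/455, sgn -1
B: Δ = 2!·12!·0!/15! = 1/1365; Racah Σ t=0..0: t=0:+1/958003200 = 1/958003200; ⇒ 3j(7 1 6; 7 -1 -6)² = 1/15, sgn +1
I_A²/I_B² = (12/455)/(1/15) = 36/91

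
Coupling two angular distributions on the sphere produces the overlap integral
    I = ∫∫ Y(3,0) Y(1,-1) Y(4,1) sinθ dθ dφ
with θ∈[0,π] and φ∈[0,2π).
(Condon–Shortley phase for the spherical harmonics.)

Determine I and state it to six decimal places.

-0.194664

Checks pass: Σm=0; 8 even; l₃=4∈[2,4].
(2·3+1)(2·1+1)(2·4+1) = 189
Δ: 0! 6! 2! / 9! → 1/252
sum: t=0:+1/36 = 1/36
3j²(3 1 4; 0 0 0) = Δ·Π!·Σ² = 4/63  (sign +1)
sum: t=0:+1/72 = 1/72
3j²(3 1 4; 0 -1 1) = Δ·Π!·Σ² = 5/126  (sign -1)
combine: 4πI² = 189·4/63·5/126 = 10/21
take √, sign -1: I = -0.19466390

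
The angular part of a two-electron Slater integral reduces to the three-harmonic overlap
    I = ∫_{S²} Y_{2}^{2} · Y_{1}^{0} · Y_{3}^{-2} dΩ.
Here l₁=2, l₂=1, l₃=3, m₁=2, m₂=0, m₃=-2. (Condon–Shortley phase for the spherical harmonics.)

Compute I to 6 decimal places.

Checks pass: Σm=0; 6 even; l₃=3∈[1,3].
(2·2+1)(2·1+1)(2·3+1) = 105
Δ: 0! 4! 2! / 7! → 1/105
sum: t=0:+1/4 = 1/4
3j²(2 1 3; 0 0 0) = Δ·Π!·Σ² = 3/35  (sign -1)
sum: t=0:+1/24 = 1/24
3j²(2 1 3; 2 0 -2) = Δ·Π!·Σ² = 1/21  (sign -1)
combine: 4πI² = 105·3/35·1/21 = 3/7
take √, sign +1: I = 0.18467439

0.184674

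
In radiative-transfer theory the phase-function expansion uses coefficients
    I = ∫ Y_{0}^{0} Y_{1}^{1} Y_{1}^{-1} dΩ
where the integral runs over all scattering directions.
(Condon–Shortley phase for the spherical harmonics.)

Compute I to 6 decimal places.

-0.282095

Checks pass: Σm=0; 2 even; l₃=1∈[1,1].
(2·0+1)(2·1+1)(2·1+1) = 9
Δ: 0! 0! 2! / 3! → 1/3
sum: t=0:+1/1 = 1/1
3j²(0 1 1; 0 0 0) = Δ·Π!·Σ² = 1/3  (sign -1)
sum: t=0:+1/2 = 1/2
3j²(0 1 1; 0 1 -1) = Δ·Π!·Σ² = 1/3  (sign +1)
combine: 4πI² = 9·1/3·1/3 = 1/1
take √, sign -1: I = -0.28209479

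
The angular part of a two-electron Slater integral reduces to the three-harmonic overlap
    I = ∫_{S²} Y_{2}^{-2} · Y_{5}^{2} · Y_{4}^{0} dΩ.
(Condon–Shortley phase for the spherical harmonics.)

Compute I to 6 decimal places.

Σlᵢ=11 odd — θ-integrand is odd under cosθ→−cosθ; I=0

0.000000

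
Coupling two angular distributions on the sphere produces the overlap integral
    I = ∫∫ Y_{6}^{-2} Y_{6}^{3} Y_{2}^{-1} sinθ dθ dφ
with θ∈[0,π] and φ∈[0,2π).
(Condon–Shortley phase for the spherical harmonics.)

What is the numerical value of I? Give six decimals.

Rules hold: Σm=0, L=14 even, 0≤2≤12.
N = 13·13·5 = 845
Δ = 10!·2!·2!/15! = 1/90090
Racah Σ t=4..6: t=4:+1/69120 t=5:−1/14400 t=6:+1/69120 = -7/172800
⇒ 3j(6 6 2; 0 0 0)² = 14/715, sgn -1
Racah Σ t=7..8: t=7:−1/60480 t=8:+1/161280 = -1/96768
⇒ 3j(6 6 2; -2 3 -1)² = 15/1001, sgn +1
4πI² = N·(3j₀)²·(3jₘ)² = 30/121
I = -1·√(0.247934/4π) = -0.14046335

-0.140463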